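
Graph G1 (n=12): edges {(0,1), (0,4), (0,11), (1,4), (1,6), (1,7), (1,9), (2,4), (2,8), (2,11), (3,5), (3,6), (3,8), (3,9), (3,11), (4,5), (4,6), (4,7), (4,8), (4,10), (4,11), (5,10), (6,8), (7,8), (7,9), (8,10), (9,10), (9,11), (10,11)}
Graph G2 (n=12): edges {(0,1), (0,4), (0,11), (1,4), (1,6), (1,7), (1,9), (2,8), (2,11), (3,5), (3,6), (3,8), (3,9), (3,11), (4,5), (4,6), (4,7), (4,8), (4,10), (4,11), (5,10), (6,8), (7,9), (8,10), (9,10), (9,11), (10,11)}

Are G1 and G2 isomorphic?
No, not isomorphic

The graphs are NOT isomorphic.

Counting edges: G1 has 29 edge(s); G2 has 27 edge(s).
Edge count is an isomorphism invariant (a bijection on vertices induces a bijection on edges), so differing edge counts rule out isomorphism.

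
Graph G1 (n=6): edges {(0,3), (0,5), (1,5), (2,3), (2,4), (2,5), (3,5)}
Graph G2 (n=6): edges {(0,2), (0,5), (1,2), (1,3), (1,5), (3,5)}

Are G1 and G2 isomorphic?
No, not isomorphic

The graphs are NOT isomorphic.

Degrees in G1: deg(0)=2, deg(1)=1, deg(2)=3, deg(3)=3, deg(4)=1, deg(5)=4.
Sorted degree sequence of G1: [4, 3, 3, 2, 1, 1].
Degrees in G2: deg(0)=2, deg(1)=3, deg(2)=2, deg(3)=2, deg(4)=0, deg(5)=3.
Sorted degree sequence of G2: [3, 3, 2, 2, 2, 0].
The (sorted) degree sequence is an isomorphism invariant, so since G1 and G2 have different degree sequences they cannot be isomorphic.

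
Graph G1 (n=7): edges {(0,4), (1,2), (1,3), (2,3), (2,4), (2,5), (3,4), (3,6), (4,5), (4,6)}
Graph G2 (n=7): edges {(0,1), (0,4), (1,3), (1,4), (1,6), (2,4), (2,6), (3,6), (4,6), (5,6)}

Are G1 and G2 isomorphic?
Yes, isomorphic

The graphs are isomorphic.
One valid mapping φ: V(G1) → V(G2): 0→5, 1→0, 2→1, 3→4, 4→6, 5→3, 6→2

Verify φ preserves adjacency — for each edge of G1, its image is an edge of G2:
  (0,4) → (φ(0),φ(4)) = (5,6) ∈ E(G2) ✓
  (1,2) → (φ(1),φ(2)) = (0,1) ∈ E(G2) ✓
  (1,3) → (φ(1),φ(3)) = (0,4) ∈ E(G2) ✓
  (2,3) → (φ(2),φ(3)) = (1,4) ∈ E(G2) ✓
  (2,4) → (φ(2),φ(4)) = (1,6) ∈ E(G2) ✓
  (2,5) → (φ(2),φ(5)) = (1,3) ∈ E(G2) ✓
  (3,4) → (φ(3),φ(4)) = (4,6) ∈ E(G2) ✓
  (3,6) → (φ(3),φ(6)) = (2,4) ∈ E(G2) ✓
  (4,5) → (φ(4),φ(5)) = (3,6) ∈ E(G2) ✓
  (4,6) → (φ(4),φ(6)) = (2,6) ∈ E(G2) ✓
All 10 edges of G1 map to edges of G2, and |E(G1)| = |E(G2)| = 10, so φ is a bijection on edges as well as vertices. Hence G1 ≅ G2.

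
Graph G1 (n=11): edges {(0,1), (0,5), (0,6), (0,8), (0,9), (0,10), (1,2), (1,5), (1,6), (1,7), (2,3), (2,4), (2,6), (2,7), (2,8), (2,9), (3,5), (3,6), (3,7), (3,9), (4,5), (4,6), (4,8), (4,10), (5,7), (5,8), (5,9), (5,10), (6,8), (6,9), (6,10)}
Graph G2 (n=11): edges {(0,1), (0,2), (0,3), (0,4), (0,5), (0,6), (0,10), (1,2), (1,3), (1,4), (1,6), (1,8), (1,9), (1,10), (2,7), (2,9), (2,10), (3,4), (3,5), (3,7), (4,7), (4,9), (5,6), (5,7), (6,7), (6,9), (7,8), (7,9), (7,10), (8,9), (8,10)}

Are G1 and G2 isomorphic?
Yes, isomorphic

The graphs are isomorphic.
One valid mapping φ: V(G1) → V(G2): 0→9, 1→6, 2→0, 3→3, 4→10, 5→7, 6→1, 7→5, 8→2, 9→4, 10→8

Verify φ preserves adjacency — for each edge of G1, its image is an edge of G2:
  (0,1) → (φ(0),φ(1)) = (6,9) ∈ E(G2) ✓
  (0,5) → (φ(0),φ(5)) = (7,9) ∈ E(G2) ✓
  (0,6) → (φ(0),φ(6)) = (1,9) ∈ E(G2) ✓
  (0,8) → (φ(0),φ(8)) = (2,9) ∈ E(G2) ✓
  (0,9) → (φ(0),φ(9)) = (4,9) ∈ E(G2) ✓
  (0,10) → (φ(0),φ(10)) = (8,9) ∈ E(G2) ✓
  (1,2) → (φ(1),φ(2)) = (0,6) ∈ E(G2) ✓
  (1,5) → (φ(1),φ(5)) = (6,7) ∈ E(G2) ✓
  (1,6) → (φ(1),φ(6)) = (1,6) ∈ E(G2) ✓
  (1,7) → (φ(1),φ(7)) = (5,6) ∈ E(G2) ✓
  (2,3) → (φ(2),φ(3)) = (0,3) ∈ E(G2) ✓
  (2,4) → (φ(2),φ(4)) = (0,10) ∈ E(G2) ✓
  (2,6) → (φ(2),φ(6)) = (0,1) ∈ E(G2) ✓
  (2,7) → (φ(2),φ(7)) = (0,5) ∈ E(G2) ✓
  (2,8) → (φ(2),φ(8)) = (0,2) ∈ E(G2) ✓
  (2,9) → (φ(2),φ(9)) = (0,4) ∈ E(G2) ✓
  (3,5) → (φ(3),φ(5)) = (3,7) ∈ E(G2) ✓
  (3,6) → (φ(3),φ(6)) = (1,3) ∈ E(G2) ✓
  (3,7) → (φ(3),φ(7)) = (3,5) ∈ E(G2) ✓
  (3,9) → (φ(3),φ(9)) = (3,4) ∈ E(G2) ✓
  (4,5) → (φ(4),φ(5)) = (7,10) ∈ E(G2) ✓
  (4,6) → (φ(4),φ(6)) = (1,10) ∈ E(G2) ✓
  (4,8) → (φ(4),φ(8)) = (2,10) ∈ E(G2) ✓
  (4,10) → (φ(4),φ(10)) = (8,10) ∈ E(G2) ✓
  (5,7) → (φ(5),φ(7)) = (5,7) ∈ E(G2) ✓
  (5,8) → (φ(5),φ(8)) = (2,7) ∈ E(G2) ✓
  (5,9) → (φ(5),φ(9)) = (4,7) ∈ E(G2) ✓
  (5,10) → (φ(5),φ(10)) = (7,8) ∈ E(G2) ✓
  (6,8) → (φ(6),φ(8)) = (1,2) ∈ E(G2) ✓
  (6,9) → (φ(6),φ(9)) = (1,4) ∈ E(G2) ✓
  (6,10) → (φ(6),φ(10)) = (1,8) ∈ E(G2) ✓
All 31 edges of G1 map to edges of G2, and |E(G1)| = |E(G2)| = 31, so φ is a bijection on edges as well as vertices. Hence G1 ≅ G2.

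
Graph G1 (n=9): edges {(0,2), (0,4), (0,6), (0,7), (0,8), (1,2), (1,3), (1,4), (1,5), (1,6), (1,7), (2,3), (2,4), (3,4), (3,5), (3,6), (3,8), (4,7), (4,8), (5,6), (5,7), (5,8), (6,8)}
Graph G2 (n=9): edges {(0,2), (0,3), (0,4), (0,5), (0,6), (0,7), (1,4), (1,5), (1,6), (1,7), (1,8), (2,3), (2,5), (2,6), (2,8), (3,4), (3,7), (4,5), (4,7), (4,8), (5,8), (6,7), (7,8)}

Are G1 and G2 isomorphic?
Yes, isomorphic

The graphs are isomorphic.
One valid mapping φ: V(G1) → V(G2): 0→2, 1→7, 2→3, 3→4, 4→0, 5→1, 6→8, 7→6, 8→5

Verify φ preserves adjacency — for each edge of G1, its image is an edge of G2:
  (0,2) → (φ(0),φ(2)) = (2,3) ∈ E(G2) ✓
  (0,4) → (φ(0),φ(4)) = (0,2) ∈ E(G2) ✓
  (0,6) → (φ(0),φ(6)) = (2,8) ∈ E(G2) ✓
  (0,7) → (φ(0),φ(7)) = (2,6) ∈ E(G2) ✓
  (0,8) → (φ(0),φ(8)) = (2,5) ∈ E(G2) ✓
  (1,2) → (φ(1),φ(2)) = (3,7) ∈ E(G2) ✓
  (1,3) → (φ(1),φ(3)) = (4,7) ∈ E(G2) ✓
  (1,4) → (φ(1),φ(4)) = (0,7) ∈ E(G2) ✓
  (1,5) → (φ(1),φ(5)) = (1,7) ∈ E(G2) ✓
  (1,6) → (φ(1),φ(6)) = (7,8) ∈ E(G2) ✓
  (1,7) → (φ(1),φ(7)) = (6,7) ∈ E(G2) ✓
  (2,3) → (φ(2),φ(3)) = (3,4) ∈ E(G2) ✓
  (2,4) → (φ(2),φ(4)) = (0,3) ∈ E(G2) ✓
  (3,4) → (φ(3),φ(4)) = (0,4) ∈ E(G2) ✓
  (3,5) → (φ(3),φ(5)) = (1,4) ∈ E(G2) ✓
  (3,6) → (φ(3),φ(6)) = (4,8) ∈ E(G2) ✓
  (3,8) → (φ(3),φ(8)) = (4,5) ∈ E(G2) ✓
  (4,7) → (φ(4),φ(7)) = (0,6) ∈ E(G2) ✓
  (4,8) → (φ(4),φ(8)) = (0,5) ∈ E(G2) ✓
  (5,6) → (φ(5),φ(6)) = (1,8) ∈ E(G2) ✓
  (5,7) → (φ(5),φ(7)) = (1,6) ∈ E(G2) ✓
  (5,8) → (φ(5),φ(8)) = (1,5) ∈ E(G2) ✓
  (6,8) → (φ(6),φ(8)) = (5,8) ∈ E(G2) ✓
All 23 edges of G1 map to edges of G2, and |E(G1)| = |E(G2)| = 23, so φ is a bijection on edges as well as vertices. Hence G1 ≅ G2.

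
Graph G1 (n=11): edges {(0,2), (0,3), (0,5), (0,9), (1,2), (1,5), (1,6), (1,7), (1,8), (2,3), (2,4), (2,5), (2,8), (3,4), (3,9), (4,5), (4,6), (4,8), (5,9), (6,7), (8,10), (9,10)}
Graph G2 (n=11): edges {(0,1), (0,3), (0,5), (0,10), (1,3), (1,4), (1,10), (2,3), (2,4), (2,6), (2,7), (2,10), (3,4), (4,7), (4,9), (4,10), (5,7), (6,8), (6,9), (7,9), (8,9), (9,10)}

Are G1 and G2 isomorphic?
Yes, isomorphic

The graphs are isomorphic.
One valid mapping φ: V(G1) → V(G2): 0→1, 1→9, 2→4, 3→3, 4→2, 5→10, 6→6, 7→8, 8→7, 9→0, 10→5

Verify φ preserves adjacency — for each edge of G1, its image is an edge of G2:
  (0,2) → (φ(0),φ(2)) = (1,4) ∈ E(G2) ✓
  (0,3) → (φ(0),φ(3)) = (1,3) ∈ E(G2) ✓
  (0,5) → (φ(0),φ(5)) = (1,10) ∈ E(G2) ✓
  (0,9) → (φ(0),φ(9)) = (0,1) ∈ E(G2) ✓
  (1,2) → (φ(1),φ(2)) = (4,9) ∈ E(G2) ✓
  (1,5) → (φ(1),φ(5)) = (9,10) ∈ E(G2) ✓
  (1,6) → (φ(1),φ(6)) = (6,9) ∈ E(G2) ✓
  (1,7) → (φ(1),φ(7)) = (8,9) ∈ E(G2) ✓
  (1,8) → (φ(1),φ(8)) = (7,9) ∈ E(G2) ✓
  (2,3) → (φ(2),φ(3)) = (3,4) ∈ E(G2) ✓
  (2,4) → (φ(2),φ(4)) = (2,4) ∈ E(G2) ✓
  (2,5) → (φ(2),φ(5)) = (4,10) ∈ E(G2) ✓
  (2,8) → (φ(2),φ(8)) = (4,7) ∈ E(G2) ✓
  (3,4) → (φ(3),φ(4)) = (2,3) ∈ E(G2) ✓
  (3,9) → (φ(3),φ(9)) = (0,3) ∈ E(G2) ✓
  (4,5) → (φ(4),φ(5)) = (2,10) ∈ E(G2) ✓
  (4,6) → (φ(4),φ(6)) = (2,6) ∈ E(G2) ✓
  (4,8) → (φ(4),φ(8)) = (2,7) ∈ E(G2) ✓
  (5,9) → (φ(5),φ(9)) = (0,10) ∈ E(G2) ✓
  (6,7) → (φ(6),φ(7)) = (6,8) ∈ E(G2) ✓
  (8,10) → (φ(8),φ(10)) = (5,7) ∈ E(G2) ✓
  (9,10) → (φ(9),φ(10)) = (0,5) ∈ E(G2) ✓
All 22 edges of G1 map to edges of G2, and |E(G1)| = |E(G2)| = 22, so φ is a bijection on edges as well as vertices. Hence G1 ≅ G2.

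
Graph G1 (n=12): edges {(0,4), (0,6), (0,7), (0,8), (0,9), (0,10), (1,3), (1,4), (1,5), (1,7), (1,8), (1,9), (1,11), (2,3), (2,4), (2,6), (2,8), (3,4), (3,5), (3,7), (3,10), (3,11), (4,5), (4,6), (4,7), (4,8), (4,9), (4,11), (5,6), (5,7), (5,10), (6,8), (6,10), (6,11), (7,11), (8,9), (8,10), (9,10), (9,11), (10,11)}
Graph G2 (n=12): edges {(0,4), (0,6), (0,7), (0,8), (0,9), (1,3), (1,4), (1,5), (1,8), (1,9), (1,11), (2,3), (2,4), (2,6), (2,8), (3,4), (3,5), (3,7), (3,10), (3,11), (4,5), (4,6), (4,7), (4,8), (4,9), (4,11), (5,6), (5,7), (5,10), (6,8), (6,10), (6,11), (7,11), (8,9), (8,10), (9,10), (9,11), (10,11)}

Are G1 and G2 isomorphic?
No, not isomorphic

The graphs are NOT isomorphic.

Counting edges: G1 has 40 edge(s); G2 has 38 edge(s).
Edge count is an isomorphism invariant (a bijection on vertices induces a bijection on edges), so differing edge counts rule out isomorphism.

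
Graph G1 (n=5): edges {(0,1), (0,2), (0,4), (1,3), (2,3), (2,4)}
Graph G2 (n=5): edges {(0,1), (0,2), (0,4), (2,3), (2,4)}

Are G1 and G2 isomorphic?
No, not isomorphic

The graphs are NOT isomorphic.

Counting edges: G1 has 6 edge(s); G2 has 5 edge(s).
Edge count is an isomorphism invariant (a bijection on vertices induces a bijection on edges), so differing edge counts rule out isomorphism.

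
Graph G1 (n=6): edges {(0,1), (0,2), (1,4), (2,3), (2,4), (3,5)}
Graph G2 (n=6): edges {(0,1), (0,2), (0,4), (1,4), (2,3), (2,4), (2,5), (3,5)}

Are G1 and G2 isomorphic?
No, not isomorphic

The graphs are NOT isomorphic.

Counting edges: G1 has 6 edge(s); G2 has 8 edge(s).
Edge count is an isomorphism invariant (a bijection on vertices induces a bijection on edges), so differing edge counts rule out isomorphism.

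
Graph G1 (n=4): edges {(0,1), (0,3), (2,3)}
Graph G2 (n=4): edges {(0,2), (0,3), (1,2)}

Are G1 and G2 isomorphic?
Yes, isomorphic

The graphs are isomorphic.
One valid mapping φ: V(G1) → V(G2): 0→0, 1→3, 2→1, 3→2

Verify φ preserves adjacency — for each edge of G1, its image is an edge of G2:
  (0,1) → (φ(0),φ(1)) = (0,3) ∈ E(G2) ✓
  (0,3) → (φ(0),φ(3)) = (0,2) ∈ E(G2) ✓
  (2,3) → (φ(2),φ(3)) = (1,2) ∈ E(G2) ✓
All 3 edges of G1 map to edges of G2, and |E(G1)| = |E(G2)| = 3, so φ is a bijection on edges as well as vertices. Hence G1 ≅ G2.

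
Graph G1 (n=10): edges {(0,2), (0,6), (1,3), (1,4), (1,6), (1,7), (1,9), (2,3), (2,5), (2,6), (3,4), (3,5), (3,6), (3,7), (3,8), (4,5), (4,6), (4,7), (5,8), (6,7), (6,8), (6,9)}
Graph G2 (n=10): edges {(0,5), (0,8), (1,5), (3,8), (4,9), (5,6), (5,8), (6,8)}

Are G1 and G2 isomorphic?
No, not isomorphic

The graphs are NOT isomorphic.

Connected components of G1: 1 component(s) with vertex sets [[0, 1, 2, 3, 4, 5, 6, 7, 8, 9]], sizes [10].
Connected components of G2: 4 component(s) with vertex sets [[2], [7], [4, 9], [0, 1, 3, 5, 6, 8]], sizes [1, 1, 2, 6].
The number of connected components (and the multiset of component sizes) is an isomorphism invariant — an isomorphism maps each component of G1 bijectively onto a component of G2. Since G1 has 1 component(s) and G2 has 4, they cannot be isomorphic.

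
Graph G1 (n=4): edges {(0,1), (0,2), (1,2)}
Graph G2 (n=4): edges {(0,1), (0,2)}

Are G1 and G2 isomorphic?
No, not isomorphic

The graphs are NOT isomorphic.

Counting edges: G1 has 3 edge(s); G2 has 2 edge(s).
Edge count is an isomorphism invariant (a bijection on vertices induces a bijection on edges), so differing edge counts rule out isomorphism.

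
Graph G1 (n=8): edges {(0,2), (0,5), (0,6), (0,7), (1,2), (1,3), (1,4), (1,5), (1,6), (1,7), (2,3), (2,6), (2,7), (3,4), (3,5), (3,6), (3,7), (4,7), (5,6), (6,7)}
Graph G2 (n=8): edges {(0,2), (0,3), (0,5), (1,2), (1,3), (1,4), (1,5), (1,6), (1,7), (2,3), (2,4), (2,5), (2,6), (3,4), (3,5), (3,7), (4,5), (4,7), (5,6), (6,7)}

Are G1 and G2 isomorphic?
Yes, isomorphic

The graphs are isomorphic.
One valid mapping φ: V(G1) → V(G2): 0→7, 1→5, 2→4, 3→2, 4→0, 5→6, 6→1, 7→3

Verify φ preserves adjacency — for each edge of G1, its image is an edge of G2:
  (0,2) → (φ(0),φ(2)) = (4,7) ∈ E(G2) ✓
  (0,5) → (φ(0),φ(5)) = (6,7) ∈ E(G2) ✓
  (0,6) → (φ(0),φ(6)) = (1,7) ∈ E(G2) ✓
  (0,7) → (φ(0),φ(7)) = (3,7) ∈ E(G2) ✓
  (1,2) → (φ(1),φ(2)) = (4,5) ∈ E(G2) ✓
  (1,3) → (φ(1),φ(3)) = (2,5) ∈ E(G2) ✓
  (1,4) → (φ(1),φ(4)) = (0,5) ∈ E(G2) ✓
  (1,5) → (φ(1),φ(5)) = (5,6) ∈ E(G2) ✓
  (1,6) → (φ(1),φ(6)) = (1,5) ∈ E(G2) ✓
  (1,7) → (φ(1),φ(7)) = (3,5) ∈ E(G2) ✓
  (2,3) → (φ(2),φ(3)) = (2,4) ∈ E(G2) ✓
  (2,6) → (φ(2),φ(6)) = (1,4) ∈ E(G2) ✓
  (2,7) → (φ(2),φ(7)) = (3,4) ∈ E(G2) ✓
  (3,4) → (φ(3),φ(4)) = (0,2) ∈ E(G2) ✓
  (3,5) → (φ(3),φ(5)) = (2,6) ∈ E(G2) ✓
  (3,6) → (φ(3),φ(6)) = (1,2) ∈ E(G2) ✓
  (3,7) → (φ(3),φ(7)) = (2,3) ∈ E(G2) ✓
  (4,7) → (φ(4),φ(7)) = (0,3) ∈ E(G2) ✓
  (5,6) → (φ(5),φ(6)) = (1,6) ∈ E(G2) ✓
  (6,7) → (φ(6),φ(7)) = (1,3) ∈ E(G2) ✓
All 20 edges of G1 map to edges of G2, and |E(G1)| = |E(G2)| = 20, so φ is a bijection on edges as well as vertices. Hence G1 ≅ G2.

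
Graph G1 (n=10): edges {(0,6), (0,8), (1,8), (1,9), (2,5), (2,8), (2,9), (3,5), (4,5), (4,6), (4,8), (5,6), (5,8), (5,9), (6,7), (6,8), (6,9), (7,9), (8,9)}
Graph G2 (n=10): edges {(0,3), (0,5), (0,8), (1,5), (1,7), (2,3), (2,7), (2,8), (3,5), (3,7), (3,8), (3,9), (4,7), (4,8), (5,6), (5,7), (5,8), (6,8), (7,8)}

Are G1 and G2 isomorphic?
Yes, isomorphic

The graphs are isomorphic.
One valid mapping φ: V(G1) → V(G2): 0→6, 1→4, 2→2, 3→9, 4→0, 5→3, 6→5, 7→1, 8→8, 9→7

Verify φ preserves adjacency — for each edge of G1, its image is an edge of G2:
  (0,6) → (φ(0),φ(6)) = (5,6) ∈ E(G2) ✓
  (0,8) → (φ(0),φ(8)) = (6,8) ∈ E(G2) ✓
  (1,8) → (φ(1),φ(8)) = (4,8) ∈ E(G2) ✓
  (1,9) → (φ(1),φ(9)) = (4,7) ∈ E(G2) ✓
  (2,5) → (φ(2),φ(5)) = (2,3) ∈ E(G2) ✓
  (2,8) → (φ(2),φ(8)) = (2,8) ∈ E(G2) ✓
  (2,9) → (φ(2),φ(9)) = (2,7) ∈ E(G2) ✓
  (3,5) → (φ(3),φ(5)) = (3,9) ∈ E(G2) ✓
  (4,5) → (φ(4),φ(5)) = (0,3) ∈ E(G2) ✓
  (4,6) → (φ(4),φ(6)) = (0,5) ∈ E(G2) ✓
  (4,8) → (φ(4),φ(8)) = (0,8) ∈ E(G2) ✓
  (5,6) → (φ(5),φ(6)) = (3,5) ∈ E(G2) ✓
  (5,8) → (φ(5),φ(8)) = (3,8) ∈ E(G2) ✓
  (5,9) → (φ(5),φ(9)) = (3,7) ∈ E(G2) ✓
  (6,7) → (φ(6),φ(7)) = (1,5) ∈ E(G2) ✓
  (6,8) → (φ(6),φ(8)) = (5,8) ∈ E(G2) ✓
  (6,9) → (φ(6),φ(9)) = (5,7) ∈ E(G2) ✓
  (7,9) → (φ(7),φ(9)) = (1,7) ∈ E(G2) ✓
  (8,9) → (φ(8),φ(9)) = (7,8) ∈ E(G2) ✓
All 19 edges of G1 map to edges of G2, and |E(G1)| = |E(G2)| = 19, so φ is a bijection on edges as well as vertices. Hence G1 ≅ G2.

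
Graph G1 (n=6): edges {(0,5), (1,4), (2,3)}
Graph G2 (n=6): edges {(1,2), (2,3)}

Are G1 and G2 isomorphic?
No, not isomorphic

The graphs are NOT isomorphic.

Connected components of G1: 3 component(s) with vertex sets [[0, 5], [1, 4], [2, 3]], sizes [2, 2, 2].
Connected components of G2: 4 component(s) with vertex sets [[0], [4], [5], [1, 2, 3]], sizes [1, 1, 1, 3].
The number of connected components (and the multiset of component sizes) is an isomorphism invariant — an isomorphism maps each component of G1 bijectively onto a component of G2. Since G1 has 3 component(s) and G2 has 4, they cannot be isomorphic.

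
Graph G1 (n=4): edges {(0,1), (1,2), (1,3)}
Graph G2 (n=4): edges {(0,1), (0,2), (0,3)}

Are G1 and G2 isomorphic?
Yes, isomorphic

The graphs are isomorphic.
One valid mapping φ: V(G1) → V(G2): 0→2, 1→0, 2→1, 3→3

Verify φ preserves adjacency — for each edge of G1, its image is an edge of G2:
  (0,1) → (φ(0),φ(1)) = (0,2) ∈ E(G2) ✓
  (1,2) → (φ(1),φ(2)) = (0,1) ∈ E(G2) ✓
  (1,3) → (φ(1),φ(3)) = (0,3) ∈ E(G2) ✓
All 3 edges of G1 map to edges of G2, and |E(G1)| = |E(G2)| = 3, so φ is a bijection on edges as well as vertices. Hence G1 ≅ G2.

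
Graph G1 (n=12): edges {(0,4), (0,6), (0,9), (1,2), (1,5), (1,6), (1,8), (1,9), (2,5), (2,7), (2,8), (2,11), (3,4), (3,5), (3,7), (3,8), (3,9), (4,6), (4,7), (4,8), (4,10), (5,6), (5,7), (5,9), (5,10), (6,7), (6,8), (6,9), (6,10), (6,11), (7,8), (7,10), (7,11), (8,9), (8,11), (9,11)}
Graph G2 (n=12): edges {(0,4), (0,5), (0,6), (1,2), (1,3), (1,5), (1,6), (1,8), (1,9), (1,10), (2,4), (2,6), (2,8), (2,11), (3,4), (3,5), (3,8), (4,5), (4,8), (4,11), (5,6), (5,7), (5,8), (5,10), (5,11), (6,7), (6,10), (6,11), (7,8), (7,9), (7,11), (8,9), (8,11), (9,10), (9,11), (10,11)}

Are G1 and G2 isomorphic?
Yes, isomorphic

The graphs are isomorphic.
One valid mapping φ: V(G1) → V(G2): 0→0, 1→10, 2→9, 3→2, 4→4, 5→1, 6→5, 7→8, 8→11, 9→6, 10→3, 11→7

Verify φ preserves adjacency — for each edge of G1, its image is an edge of G2:
  (0,4) → (φ(0),φ(4)) = (0,4) ∈ E(G2) ✓
  (0,6) → (φ(0),φ(6)) = (0,5) ∈ E(G2) ✓
  (0,9) → (φ(0),φ(9)) = (0,6) ∈ E(G2) ✓
  (1,2) → (φ(1),φ(2)) = (9,10) ∈ E(G2) ✓
  (1,5) → (φ(1),φ(5)) = (1,10) ∈ E(G2) ✓
  (1,6) → (φ(1),φ(6)) = (5,10) ∈ E(G2) ✓
  (1,8) → (φ(1),φ(8)) = (10,11) ∈ E(G2) ✓
  (1,9) → (φ(1),φ(9)) = (6,10) ∈ E(G2) ✓
  (2,5) → (φ(2),φ(5)) = (1,9) ∈ E(G2) ✓
  (2,7) → (φ(2),φ(7)) = (8,9) ∈ E(G2) ✓
  (2,8) → (φ(2),φ(8)) = (9,11) ∈ E(G2) ✓
  (2,11) → (φ(2),φ(11)) = (7,9) ∈ E(G2) ✓
  (3,4) → (φ(3),φ(4)) = (2,4) ∈ E(G2) ✓
  (3,5) → (φ(3),φ(5)) = (1,2) ∈ E(G2) ✓
  (3,7) → (φ(3),φ(7)) = (2,8) ∈ E(G2) ✓
  (3,8) → (φ(3),φ(8)) = (2,11) ∈ E(G2) ✓
  (3,9) → (φ(3),φ(9)) = (2,6) ∈ E(G2) ✓
  (4,6) → (φ(4),φ(6)) = (4,5) ∈ E(G2) ✓
  (4,7) → (φ(4),φ(7)) = (4,8) ∈ E(G2) ✓
  (4,8) → (φ(4),φ(8)) = (4,11) ∈ E(G2) ✓
  (4,10) → (φ(4),φ(10)) = (3,4) ∈ E(G2) ✓
  (5,6) → (φ(5),φ(6)) = (1,5) ∈ E(G2) ✓
  (5,7) → (φ(5),φ(7)) = (1,8) ∈ E(G2) ✓
  (5,9) → (φ(5),φ(9)) = (1,6) ∈ E(G2) ✓
  (5,10) → (φ(5),φ(10)) = (1,3) ∈ E(G2) ✓
  (6,7) → (φ(6),φ(7)) = (5,8) ∈ E(G2) ✓
  (6,8) → (φ(6),φ(8)) = (5,11) ∈ E(G2) ✓
  (6,9) → (φ(6),φ(9)) = (5,6) ∈ E(G2) ✓
  (6,10) → (φ(6),φ(10)) = (3,5) ∈ E(G2) ✓
  (6,11) → (φ(6),φ(11)) = (5,7) ∈ E(G2) ✓
  (7,8) → (φ(7),φ(8)) = (8,11) ∈ E(G2) ✓
  (7,10) → (φ(7),φ(10)) = (3,8) ∈ E(G2) ✓
  (7,11) → (φ(7),φ(11)) = (7,8) ∈ E(G2) ✓
  (8,9) → (φ(8),φ(9)) = (6,11) ∈ E(G2) ✓
  (8,11) → (φ(8),φ(11)) = (7,11) ∈ E(G2) ✓
  (9,11) → (φ(9),φ(11)) = (6,7) ∈ E(G2) ✓
All 36 edges of G1 map to edges of G2, and |E(G1)| = |E(G2)| = 36, so φ is a bijection on edges as well as vertices. Hence G1 ≅ G2.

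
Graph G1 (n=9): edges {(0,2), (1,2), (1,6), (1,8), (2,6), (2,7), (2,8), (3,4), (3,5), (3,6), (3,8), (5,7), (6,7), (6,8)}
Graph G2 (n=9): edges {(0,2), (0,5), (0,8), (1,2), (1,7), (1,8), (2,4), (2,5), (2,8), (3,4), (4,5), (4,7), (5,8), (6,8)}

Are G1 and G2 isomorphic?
Yes, isomorphic

The graphs are isomorphic.
One valid mapping φ: V(G1) → V(G2): 0→6, 1→0, 2→8, 3→4, 4→3, 5→7, 6→2, 7→1, 8→5

Verify φ preserves adjacency — for each edge of G1, its image is an edge of G2:
  (0,2) → (φ(0),φ(2)) = (6,8) ∈ E(G2) ✓
  (1,2) → (φ(1),φ(2)) = (0,8) ∈ E(G2) ✓
  (1,6) → (φ(1),φ(6)) = (0,2) ∈ E(G2) ✓
  (1,8) → (φ(1),φ(8)) = (0,5) ∈ E(G2) ✓
  (2,6) → (φ(2),φ(6)) = (2,8) ∈ E(G2) ✓
  (2,7) → (φ(2),φ(7)) = (1,8) ∈ E(G2) ✓
  (2,8) → (φ(2),φ(8)) = (5,8) ∈ E(G2) ✓
  (3,4) → (φ(3),φ(4)) = (3,4) ∈ E(G2) ✓
  (3,5) → (φ(3),φ(5)) = (4,7) ∈ E(G2) ✓
  (3,6) → (φ(3),φ(6)) = (2,4) ∈ E(G2) ✓
  (3,8) → (φ(3),φ(8)) = (4,5) ∈ E(G2) ✓
  (5,7) → (φ(5),φ(7)) = (1,7) ∈ E(G2) ✓
  (6,7) → (φ(6),φ(7)) = (1,2) ∈ E(G2) ✓
  (6,8) → (φ(6),φ(8)) = (2,5) ∈ E(G2) ✓
All 14 edges of G1 map to edges of G2, and |E(G1)| = |E(G2)| = 14, so φ is a bijection on edges as well as vertices. Hence G1 ≅ G2.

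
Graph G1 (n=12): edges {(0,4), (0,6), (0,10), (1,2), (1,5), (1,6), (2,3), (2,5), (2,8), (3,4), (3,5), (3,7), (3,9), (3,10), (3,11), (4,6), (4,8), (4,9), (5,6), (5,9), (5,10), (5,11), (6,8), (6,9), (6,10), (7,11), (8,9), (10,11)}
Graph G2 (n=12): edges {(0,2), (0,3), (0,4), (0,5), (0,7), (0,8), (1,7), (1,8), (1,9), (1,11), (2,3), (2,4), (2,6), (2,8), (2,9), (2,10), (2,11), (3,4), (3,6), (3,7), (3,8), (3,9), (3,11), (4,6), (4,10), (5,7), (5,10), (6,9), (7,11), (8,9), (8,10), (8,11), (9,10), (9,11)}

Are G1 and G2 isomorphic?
No, not isomorphic

The graphs are NOT isomorphic.

Counting triangles (3-cliques): G1 has 18, G2 has 32.
Triangle count is an isomorphism invariant, so differing triangle counts rule out isomorphism.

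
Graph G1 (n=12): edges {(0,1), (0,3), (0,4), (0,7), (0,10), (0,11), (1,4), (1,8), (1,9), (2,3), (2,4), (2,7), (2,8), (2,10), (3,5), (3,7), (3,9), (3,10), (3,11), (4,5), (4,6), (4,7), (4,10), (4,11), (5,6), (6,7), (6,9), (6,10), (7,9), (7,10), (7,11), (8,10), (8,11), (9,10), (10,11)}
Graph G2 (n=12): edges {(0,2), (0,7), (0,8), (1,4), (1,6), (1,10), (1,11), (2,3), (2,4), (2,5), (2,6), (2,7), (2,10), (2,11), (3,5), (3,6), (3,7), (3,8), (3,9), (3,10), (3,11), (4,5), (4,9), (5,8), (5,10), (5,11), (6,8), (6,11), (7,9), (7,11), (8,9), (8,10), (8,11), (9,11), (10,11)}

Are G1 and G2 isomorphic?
Yes, isomorphic

The graphs are isomorphic.
One valid mapping φ: V(G1) → V(G2): 0→5, 1→4, 2→6, 3→8, 4→2, 5→0, 6→7, 7→3, 8→1, 9→9, 10→11, 11→10

Verify φ preserves adjacency — for each edge of G1, its image is an edge of G2:
  (0,1) → (φ(0),φ(1)) = (4,5) ∈ E(G2) ✓
  (0,3) → (φ(0),φ(3)) = (5,8) ∈ E(G2) ✓
  (0,4) → (φ(0),φ(4)) = (2,5) ∈ E(G2) ✓
  (0,7) → (φ(0),φ(7)) = (3,5) ∈ E(G2) ✓
  (0,10) → (φ(0),φ(10)) = (5,11) ∈ E(G2) ✓
  (0,11) → (φ(0),φ(11)) = (5,10) ∈ E(G2) ✓
  (1,4) → (φ(1),φ(4)) = (2,4) ∈ E(G2) ✓
  (1,8) → (φ(1),φ(8)) = (1,4) ∈ E(G2) ✓
  (1,9) → (φ(1),φ(9)) = (4,9) ∈ E(G2) ✓
  (2,3) → (φ(2),φ(3)) = (6,8) ∈ E(G2) ✓
  (2,4) → (φ(2),φ(4)) = (2,6) ∈ E(G2) ✓
  (2,7) → (φ(2),φ(7)) = (3,6) ∈ E(G2) ✓
  (2,8) → (φ(2),φ(8)) = (1,6) ∈ E(G2) ✓
  (2,10) → (φ(2),φ(10)) = (6,11) ∈ E(G2) ✓
  (3,5) → (φ(3),φ(5)) = (0,8) ∈ E(G2) ✓
  (3,7) → (φ(3),φ(7)) = (3,8) ∈ E(G2) ✓
  (3,9) → (φ(3),φ(9)) = (8,9) ∈ E(G2) ✓
  (3,10) → (φ(3),φ(10)) = (8,11) ∈ E(G2) ✓
  (3,11) → (φ(3),φ(11)) = (8,10) ∈ E(G2) ✓
  (4,5) → (φ(4),φ(5)) = (0,2) ∈ E(G2) ✓
  (4,6) → (φ(4),φ(6)) = (2,7) ∈ E(G2) ✓
  (4,7) → (φ(4),φ(7)) = (2,3) ∈ E(G2) ✓
  (4,10) → (φ(4),φ(10)) = (2,11) ∈ E(G2) ✓
  (4,11) → (φ(4),φ(11)) = (2,10) ∈ E(G2) ✓
  (5,6) → (φ(5),φ(6)) = (0,7) ∈ E(G2) ✓
  (6,7) → (φ(6),φ(7)) = (3,7) ∈ E(G2) ✓
  (6,9) → (φ(6),φ(9)) = (7,9) ∈ E(G2) ✓
  (6,10) → (φ(6),φ(10)) = (7,11) ∈ E(G2) ✓
  (7,9) → (φ(7),φ(9)) = (3,9) ∈ E(G2) ✓
  (7,10) → (φ(7),φ(10)) = (3,11) ∈ E(G2) ✓
  (7,11) → (φ(7),φ(11)) = (3,10) ∈ E(G2) ✓
  (8,10) → (φ(8),φ(10)) = (1,11) ∈ E(G2) ✓
  (8,11) → (φ(8),φ(11)) = (1,10) ∈ E(G2) ✓
  (9,10) → (φ(9),φ(10)) = (9,11) ∈ E(G2) ✓
  (10,11) → (φ(10),φ(11)) = (10,11) ∈ E(G2) ✓
All 35 edges of G1 map to edges of G2, and |E(G1)| = |E(G2)| = 35, so φ is a bijection on edges as well as vertices. Hence G1 ≅ G2.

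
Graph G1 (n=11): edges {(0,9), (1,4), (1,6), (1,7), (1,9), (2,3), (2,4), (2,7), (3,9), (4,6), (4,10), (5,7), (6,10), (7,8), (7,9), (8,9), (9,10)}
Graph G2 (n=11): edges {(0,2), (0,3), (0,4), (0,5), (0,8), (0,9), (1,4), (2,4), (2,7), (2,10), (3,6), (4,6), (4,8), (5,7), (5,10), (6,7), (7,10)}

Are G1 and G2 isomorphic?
Yes, isomorphic

The graphs are isomorphic.
One valid mapping φ: V(G1) → V(G2): 0→9, 1→2, 2→6, 3→3, 4→7, 5→1, 6→10, 7→4, 8→8, 9→0, 10→5

Verify φ preserves adjacency — for each edge of G1, its image is an edge of G2:
  (0,9) → (φ(0),φ(9)) = (0,9) ∈ E(G2) ✓
  (1,4) → (φ(1),φ(4)) = (2,7) ∈ E(G2) ✓
  (1,6) → (φ(1),φ(6)) = (2,10) ∈ E(G2) ✓
  (1,7) → (φ(1),φ(7)) = (2,4) ∈ E(G2) ✓
  (1,9) → (φ(1),φ(9)) = (0,2) ∈ E(G2) ✓
  (2,3) → (φ(2),φ(3)) = (3,6) ∈ E(G2) ✓
  (2,4) → (φ(2),φ(4)) = (6,7) ∈ E(G2) ✓
  (2,7) → (φ(2),φ(7)) = (4,6) ∈ E(G2) ✓
  (3,9) → (φ(3),φ(9)) = (0,3) ∈ E(G2) ✓
  (4,6) → (φ(4),φ(6)) = (7,10) ∈ E(G2) ✓
  (4,10) → (φ(4),φ(10)) = (5,7) ∈ E(G2) ✓
  (5,7) → (φ(5),φ(7)) = (1,4) ∈ E(G2) ✓
  (6,10) → (φ(6),φ(10)) = (5,10) ∈ E(G2) ✓
  (7,8) → (φ(7),φ(8)) = (4,8) ∈ E(G2) ✓
  (7,9) → (φ(7),φ(9)) = (0,4) ∈ E(G2) ✓
  (8,9) → (φ(8),φ(9)) = (0,8) ∈ E(G2) ✓
  (9,10) → (φ(9),φ(10)) = (0,5) ∈ E(G2) ✓
All 17 edges of G1 map to edges of G2, and |E(G1)| = |E(G2)| = 17, so φ is a bijection on edges as well as vertices. Hence G1 ≅ G2.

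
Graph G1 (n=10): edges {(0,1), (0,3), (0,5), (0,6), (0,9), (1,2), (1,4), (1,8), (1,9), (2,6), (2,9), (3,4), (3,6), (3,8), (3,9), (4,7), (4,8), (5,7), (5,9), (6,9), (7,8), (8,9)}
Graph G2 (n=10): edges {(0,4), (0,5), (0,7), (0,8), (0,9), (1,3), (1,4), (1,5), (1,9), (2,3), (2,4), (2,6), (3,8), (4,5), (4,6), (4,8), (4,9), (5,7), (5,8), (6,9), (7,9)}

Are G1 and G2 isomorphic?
No, not isomorphic

The graphs are NOT isomorphic.

Degrees in G1: deg(0)=5, deg(1)=5, deg(2)=3, deg(3)=5, deg(4)=4, deg(5)=3, deg(6)=4, deg(7)=3, deg(8)=5, deg(9)=7.
Sorted degree sequence of G1: [7, 5, 5, 5, 5, 4, 4, 3, 3, 3].
Degrees in G2: deg(0)=5, deg(1)=4, deg(2)=3, deg(3)=3, deg(4)=7, deg(5)=5, deg(6)=3, deg(7)=3, deg(8)=4, deg(9)=5.
Sorted degree sequence of G2: [7, 5, 5, 5, 4, 4, 3, 3, 3, 3].
The (sorted) degree sequence is an isomorphism invariant, so since G1 and G2 have different degree sequences they cannot be isomorphic.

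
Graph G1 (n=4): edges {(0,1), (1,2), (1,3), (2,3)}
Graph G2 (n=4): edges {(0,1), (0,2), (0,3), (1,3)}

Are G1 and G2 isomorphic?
Yes, isomorphic

The graphs are isomorphic.
One valid mapping φ: V(G1) → V(G2): 0→2, 1→0, 2→3, 3→1

Verify φ preserves adjacency — for each edge of G1, its image is an edge of G2:
  (0,1) → (φ(0),φ(1)) = (0,2) ∈ E(G2) ✓
  (1,2) → (φ(1),φ(2)) = (0,3) ∈ E(G2) ✓
  (1,3) → (φ(1),φ(3)) = (0,1) ∈ E(G2) ✓
  (2,3) → (φ(2),φ(3)) = (1,3) ∈ E(G2) ✓
All 4 edges of G1 map to edges of G2, and |E(G1)| = |E(G2)| = 4, so φ is a bijection on edges as well as vertices. Hence G1 ≅ G2.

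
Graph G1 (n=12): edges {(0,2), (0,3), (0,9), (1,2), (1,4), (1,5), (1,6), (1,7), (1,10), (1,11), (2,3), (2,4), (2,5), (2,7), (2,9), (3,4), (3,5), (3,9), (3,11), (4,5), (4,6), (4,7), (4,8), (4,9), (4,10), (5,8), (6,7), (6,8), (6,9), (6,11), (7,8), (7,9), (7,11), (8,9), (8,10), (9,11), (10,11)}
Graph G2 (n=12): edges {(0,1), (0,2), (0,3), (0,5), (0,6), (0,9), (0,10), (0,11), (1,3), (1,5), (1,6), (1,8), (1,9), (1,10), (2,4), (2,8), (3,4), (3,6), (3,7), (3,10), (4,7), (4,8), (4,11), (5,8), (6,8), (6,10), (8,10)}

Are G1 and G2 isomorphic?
No, not isomorphic

The graphs are NOT isomorphic.

Degrees in G1: deg(0)=3, deg(1)=7, deg(2)=7, deg(3)=6, deg(4)=9, deg(5)=5, deg(6)=6, deg(7)=7, deg(8)=6, deg(9)=8, deg(10)=4, deg(11)=6.
Sorted degree sequence of G1: [9, 8, 7, 7, 7, 6, 6, 6, 6, 5, 4, 3].
Degrees in G2: deg(0)=8, deg(1)=7, deg(2)=3, deg(3)=6, deg(4)=5, deg(5)=3, deg(6)=5, deg(7)=2, deg(8)=6, deg(9)=2, deg(10)=5, deg(11)=2.
Sorted degree sequence of G2: [8, 7, 6, 6, 5, 5, 5, 3, 3, 2, 2, 2].
The (sorted) degree sequence is an isomorphism invariant, so since G1 and G2 have different degree sequences they cannot be isomorphic.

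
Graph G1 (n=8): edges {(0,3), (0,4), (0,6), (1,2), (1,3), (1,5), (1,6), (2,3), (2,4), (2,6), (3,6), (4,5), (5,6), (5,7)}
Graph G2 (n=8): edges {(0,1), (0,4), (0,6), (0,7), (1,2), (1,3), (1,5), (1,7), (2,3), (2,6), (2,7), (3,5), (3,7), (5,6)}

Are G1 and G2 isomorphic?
Yes, isomorphic

The graphs are isomorphic.
One valid mapping φ: V(G1) → V(G2): 0→5, 1→7, 2→2, 3→3, 4→6, 5→0, 6→1, 7→4

Verify φ preserves adjacency — for each edge of G1, its image is an edge of G2:
  (0,3) → (φ(0),φ(3)) = (3,5) ∈ E(G2) ✓
  (0,4) → (φ(0),φ(4)) = (5,6) ∈ E(G2) ✓
  (0,6) → (φ(0),φ(6)) = (1,5) ∈ E(G2) ✓
  (1,2) → (φ(1),φ(2)) = (2,7) ∈ E(G2) ✓
  (1,3) → (φ(1),φ(3)) = (3,7) ∈ E(G2) ✓
  (1,5) → (φ(1),φ(5)) = (0,7) ∈ E(G2) ✓
  (1,6) → (φ(1),φ(6)) = (1,7) ∈ E(G2) ✓
  (2,3) → (φ(2),φ(3)) = (2,3) ∈ E(G2) ✓
  (2,4) → (φ(2),φ(4)) = (2,6) ∈ E(G2) ✓
  (2,6) → (φ(2),φ(6)) = (1,2) ∈ E(G2) ✓
  (3,6) → (φ(3),φ(6)) = (1,3) ∈ E(G2) ✓
  (4,5) → (φ(4),φ(5)) = (0,6) ∈ E(G2) ✓
  (5,6) → (φ(5),φ(6)) = (0,1) ∈ E(G2) ✓
  (5,7) → (φ(5),φ(7)) = (0,4) ∈ E(G2) ✓
All 14 edges of G1 map to edges of G2, and |E(G1)| = |E(G2)| = 14, so φ is a bijection on edges as well as vertices. Hence G1 ≅ G2.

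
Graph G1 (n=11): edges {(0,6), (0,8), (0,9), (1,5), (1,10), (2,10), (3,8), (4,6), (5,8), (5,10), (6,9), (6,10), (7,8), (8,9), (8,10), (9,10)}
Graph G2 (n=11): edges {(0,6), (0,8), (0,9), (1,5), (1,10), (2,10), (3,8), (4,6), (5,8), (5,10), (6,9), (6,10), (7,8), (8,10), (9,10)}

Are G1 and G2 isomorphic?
No, not isomorphic

The graphs are NOT isomorphic.

Counting edges: G1 has 16 edge(s); G2 has 15 edge(s).
Edge count is an isomorphism invariant (a bijection on vertices induces a bijection on edges), so differing edge counts rule out isomorphism.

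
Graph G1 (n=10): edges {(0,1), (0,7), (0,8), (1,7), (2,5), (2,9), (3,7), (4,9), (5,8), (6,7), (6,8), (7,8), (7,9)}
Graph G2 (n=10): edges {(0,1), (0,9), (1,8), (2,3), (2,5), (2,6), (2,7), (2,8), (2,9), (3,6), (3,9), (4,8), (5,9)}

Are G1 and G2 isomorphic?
Yes, isomorphic

The graphs are isomorphic.
One valid mapping φ: V(G1) → V(G2): 0→3, 1→6, 2→1, 3→7, 4→4, 5→0, 6→5, 7→2, 8→9, 9→8

Verify φ preserves adjacency — for each edge of G1, its image is an edge of G2:
  (0,1) → (φ(0),φ(1)) = (3,6) ∈ E(G2) ✓
  (0,7) → (φ(0),φ(7)) = (2,3) ∈ E(G2) ✓
  (0,8) → (φ(0),φ(8)) = (3,9) ∈ E(G2) ✓
  (1,7) → (φ(1),φ(7)) = (2,6) ∈ E(G2) ✓
  (2,5) → (φ(2),φ(5)) = (0,1) ∈ E(G2) ✓
  (2,9) → (φ(2),φ(9)) = (1,8) ∈ E(G2) ✓
  (3,7) → (φ(3),φ(7)) = (2,7) ∈ E(G2) ✓
  (4,9) → (φ(4),φ(9)) = (4,8) ∈ E(G2) ✓
  (5,8) → (φ(5),φ(8)) = (0,9) ∈ E(G2) ✓
  (6,7) → (φ(6),φ(7)) = (2,5) ∈ E(G2) ✓
  (6,8) → (φ(6),φ(8)) = (5,9) ∈ E(G2) ✓
  (7,8) → (φ(7),φ(8)) = (2,9) ∈ E(G2) ✓
  (7,9) → (φ(7),φ(9)) = (2,8) ∈ E(G2) ✓
All 13 edges of G1 map to edges of G2, and |E(G1)| = |E(G2)| = 13, so φ is a bijection on edges as well as vertices. Hence G1 ≅ G2.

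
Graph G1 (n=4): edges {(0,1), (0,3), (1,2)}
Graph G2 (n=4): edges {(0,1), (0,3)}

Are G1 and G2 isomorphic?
No, not isomorphic

The graphs are NOT isomorphic.

Degrees in G1: deg(0)=2, deg(1)=2, deg(2)=1, deg(3)=1.
Sorted degree sequence of G1: [2, 2, 1, 1].
Degrees in G2: deg(0)=2, deg(1)=1, deg(2)=0, deg(3)=1.
Sorted degree sequence of G2: [2, 1, 1, 0].
The (sorted) degree sequence is an isomorphism invariant, so since G1 and G2 have different degree sequences they cannot be isomorphic.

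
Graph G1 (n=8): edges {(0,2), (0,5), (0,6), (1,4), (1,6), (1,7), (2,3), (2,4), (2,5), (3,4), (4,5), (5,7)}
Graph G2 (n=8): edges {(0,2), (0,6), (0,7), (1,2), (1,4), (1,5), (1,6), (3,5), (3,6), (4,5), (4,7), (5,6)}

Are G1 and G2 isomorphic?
Yes, isomorphic

The graphs are isomorphic.
One valid mapping φ: V(G1) → V(G2): 0→4, 1→0, 2→5, 3→3, 4→6, 5→1, 6→7, 7→2

Verify φ preserves adjacency — for each edge of G1, its image is an edge of G2:
  (0,2) → (φ(0),φ(2)) = (4,5) ∈ E(G2) ✓
  (0,5) → (φ(0),φ(5)) = (1,4) ∈ E(G2) ✓
  (0,6) → (φ(0),φ(6)) = (4,7) ∈ E(G2) ✓
  (1,4) → (φ(1),φ(4)) = (0,6) ∈ E(G2) ✓
  (1,6) → (φ(1),φ(6)) = (0,7) ∈ E(G2) ✓
  (1,7) → (φ(1),φ(7)) = (0,2) ∈ E(G2) ✓
  (2,3) → (φ(2),φ(3)) = (3,5) ∈ E(G2) ✓
  (2,4) → (φ(2),φ(4)) = (5,6) ∈ E(G2) ✓
  (2,5) → (φ(2),φ(5)) = (1,5) ∈ E(G2) ✓
  (3,4) → (φ(3),φ(4)) = (3,6) ∈ E(G2) ✓
  (4,5) → (φ(4),φ(5)) = (1,6) ∈ E(G2) ✓
  (5,7) → (φ(5),φ(7)) = (1,2) ∈ E(G2) ✓
All 12 edges of G1 map to edges of G2, and |E(G1)| = |E(G2)| = 12, so φ is a bijection on edges as well as vertices. Hence G1 ≅ G2.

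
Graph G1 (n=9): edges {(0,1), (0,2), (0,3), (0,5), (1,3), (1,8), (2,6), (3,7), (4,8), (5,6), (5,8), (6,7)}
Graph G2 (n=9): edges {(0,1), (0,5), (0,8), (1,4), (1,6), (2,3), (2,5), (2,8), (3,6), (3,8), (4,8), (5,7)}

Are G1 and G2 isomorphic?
Yes, isomorphic

The graphs are isomorphic.
One valid mapping φ: V(G1) → V(G2): 0→8, 1→2, 2→4, 3→3, 4→7, 5→0, 6→1, 7→6, 8→5

Verify φ preserves adjacency — for each edge of G1, its image is an edge of G2:
  (0,1) → (φ(0),φ(1)) = (2,8) ∈ E(G2) ✓
  (0,2) → (φ(0),φ(2)) = (4,8) ∈ E(G2) ✓
  (0,3) → (φ(0),φ(3)) = (3,8) ∈ E(G2) ✓
  (0,5) → (φ(0),φ(5)) = (0,8) ∈ E(G2) ✓
  (1,3) → (φ(1),φ(3)) = (2,3) ∈ E(G2) ✓
  (1,8) → (φ(1),φ(8)) = (2,5) ∈ E(G2) ✓
  (2,6) → (φ(2),φ(6)) = (1,4) ∈ E(G2) ✓
  (3,7) → (φ(3),φ(7)) = (3,6) ∈ E(G2) ✓
  (4,8) → (φ(4),φ(8)) = (5,7) ∈ E(G2) ✓
  (5,6) → (φ(5),φ(6)) = (0,1) ∈ E(G2) ✓
  (5,8) → (φ(5),φ(8)) = (0,5) ∈ E(G2) ✓
  (6,7) → (φ(6),φ(7)) = (1,6) ∈ E(G2) ✓
All 12 edges of G1 map to edges of G2, and |E(G1)| = |E(G2)| = 12, so φ is a bijection on edges as well as vertices. Hence G1 ≅ G2.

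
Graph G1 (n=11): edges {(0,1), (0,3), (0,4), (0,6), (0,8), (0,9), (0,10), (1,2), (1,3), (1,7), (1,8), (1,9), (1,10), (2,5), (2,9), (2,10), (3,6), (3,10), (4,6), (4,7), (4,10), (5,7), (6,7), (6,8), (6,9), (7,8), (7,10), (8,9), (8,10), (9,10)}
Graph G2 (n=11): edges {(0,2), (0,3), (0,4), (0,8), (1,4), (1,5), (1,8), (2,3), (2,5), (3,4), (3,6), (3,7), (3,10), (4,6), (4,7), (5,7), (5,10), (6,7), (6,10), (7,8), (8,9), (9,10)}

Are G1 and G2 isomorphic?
No, not isomorphic

The graphs are NOT isomorphic.

Counting triangles (3-cliques): G1 has 28, G2 has 7.
Triangle count is an isomorphism invariant, so differing triangle counts rule out isomorphism.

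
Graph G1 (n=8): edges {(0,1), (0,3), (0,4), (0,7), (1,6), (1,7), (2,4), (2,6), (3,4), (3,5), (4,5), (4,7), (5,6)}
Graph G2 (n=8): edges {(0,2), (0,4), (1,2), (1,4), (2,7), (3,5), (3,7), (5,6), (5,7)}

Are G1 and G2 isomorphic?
No, not isomorphic

The graphs are NOT isomorphic.

Counting triangles (3-cliques): G1 has 4, G2 has 1.
Triangle count is an isomorphism invariant, so differing triangle counts rule out isomorphism.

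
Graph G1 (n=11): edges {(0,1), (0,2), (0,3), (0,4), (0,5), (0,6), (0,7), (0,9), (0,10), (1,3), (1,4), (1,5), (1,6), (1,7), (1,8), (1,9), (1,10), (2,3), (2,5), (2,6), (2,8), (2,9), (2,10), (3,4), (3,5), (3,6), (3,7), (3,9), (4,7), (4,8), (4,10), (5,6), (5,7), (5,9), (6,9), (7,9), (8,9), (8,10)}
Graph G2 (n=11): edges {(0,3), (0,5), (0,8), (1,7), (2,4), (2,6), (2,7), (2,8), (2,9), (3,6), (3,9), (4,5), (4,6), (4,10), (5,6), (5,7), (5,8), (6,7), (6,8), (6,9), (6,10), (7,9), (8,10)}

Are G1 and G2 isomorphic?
No, not isomorphic

The graphs are NOT isomorphic.

Counting triangles (3-cliques): G1 has 56, G2 has 13.
Triangle count is an isomorphism invariant, so differing triangle counts rule out isomorphism.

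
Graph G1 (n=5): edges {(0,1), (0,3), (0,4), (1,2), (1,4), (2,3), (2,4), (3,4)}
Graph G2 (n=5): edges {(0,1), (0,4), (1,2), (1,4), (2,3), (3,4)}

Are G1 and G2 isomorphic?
No, not isomorphic

The graphs are NOT isomorphic.

Counting edges: G1 has 8 edge(s); G2 has 6 edge(s).
Edge count is an isomorphism invariant (a bijection on vertices induces a bijection on edges), so differing edge counts rule out isomorphism.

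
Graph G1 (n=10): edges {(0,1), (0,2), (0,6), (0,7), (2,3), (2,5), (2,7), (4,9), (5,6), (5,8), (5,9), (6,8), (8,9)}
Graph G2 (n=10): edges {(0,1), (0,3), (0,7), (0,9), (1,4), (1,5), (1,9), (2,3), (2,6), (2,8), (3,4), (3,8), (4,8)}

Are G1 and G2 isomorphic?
Yes, isomorphic

The graphs are isomorphic.
One valid mapping φ: V(G1) → V(G2): 0→1, 1→5, 2→0, 3→7, 4→6, 5→3, 6→4, 7→9, 8→8, 9→2

Verify φ preserves adjacency — for each edge of G1, its image is an edge of G2:
  (0,1) → (φ(0),φ(1)) = (1,5) ∈ E(G2) ✓
  (0,2) → (φ(0),φ(2)) = (0,1) ∈ E(G2) ✓
  (0,6) → (φ(0),φ(6)) = (1,4) ∈ E(G2) ✓
  (0,7) → (φ(0),φ(7)) = (1,9) ∈ E(G2) ✓
  (2,3) → (φ(2),φ(3)) = (0,7) ∈ E(G2) ✓
  (2,5) → (φ(2),φ(5)) = (0,3) ∈ E(G2) ✓
  (2,7) → (φ(2),φ(7)) = (0,9) ∈ E(G2) ✓
  (4,9) → (φ(4),φ(9)) = (2,6) ∈ E(G2) ✓
  (5,6) → (φ(5),φ(6)) = (3,4) ∈ E(G2) ✓
  (5,8) → (φ(5),φ(8)) = (3,8) ∈ E(G2) ✓
  (5,9) → (φ(5),φ(9)) = (2,3) ∈ E(G2) ✓
  (6,8) → (φ(6),φ(8)) = (4,8) ∈ E(G2) ✓
  (8,9) → (φ(8),φ(9)) = (2,8) ∈ E(G2) ✓
All 13 edges of G1 map to edges of G2, and |E(G1)| = |E(G2)| = 13, so φ is a bijection on edges as well as vertices. Hence G1 ≅ G2.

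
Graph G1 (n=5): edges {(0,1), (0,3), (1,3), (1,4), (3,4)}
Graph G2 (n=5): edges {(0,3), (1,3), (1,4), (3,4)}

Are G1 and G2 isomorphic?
No, not isomorphic

The graphs are NOT isomorphic.

Counting edges: G1 has 5 edge(s); G2 has 4 edge(s).
Edge count is an isomorphism invariant (a bijection on vertices induces a bijection on edges), so differing edge counts rule out isomorphism.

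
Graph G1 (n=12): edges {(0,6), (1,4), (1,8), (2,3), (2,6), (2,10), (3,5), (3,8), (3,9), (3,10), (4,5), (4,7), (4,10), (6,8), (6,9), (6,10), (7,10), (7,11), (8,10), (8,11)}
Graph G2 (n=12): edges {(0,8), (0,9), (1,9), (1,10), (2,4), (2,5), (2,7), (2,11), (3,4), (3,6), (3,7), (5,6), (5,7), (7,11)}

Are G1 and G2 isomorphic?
No, not isomorphic

The graphs are NOT isomorphic.

Connected components of G1: 1 component(s) with vertex sets [[0, 1, 2, 3, 4, 5, 6, 7, 8, 9, 10, 11]], sizes [12].
Connected components of G2: 2 component(s) with vertex sets [[0, 1, 8, 9, 10], [2, 3, 4, 5, 6, 7, 11]], sizes [5, 7].
The number of connected components (and the multiset of component sizes) is an isomorphism invariant — an isomorphism maps each component of G1 bijectively onto a component of G2. Since G1 has 1 component(s) and G2 has 2, they cannot be isomorphic.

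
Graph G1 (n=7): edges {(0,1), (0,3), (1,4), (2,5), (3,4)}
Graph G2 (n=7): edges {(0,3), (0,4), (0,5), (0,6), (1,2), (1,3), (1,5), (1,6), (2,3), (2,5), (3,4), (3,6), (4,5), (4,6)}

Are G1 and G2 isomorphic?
No, not isomorphic

The graphs are NOT isomorphic.

Degrees in G1: deg(0)=2, deg(1)=2, deg(2)=1, deg(3)=2, deg(4)=2, deg(5)=1, deg(6)=0.
Sorted degree sequence of G1: [2, 2, 2, 2, 1, 1, 0].
Degrees in G2: deg(0)=4, deg(1)=4, deg(2)=3, deg(3)=5, deg(4)=4, deg(5)=4, deg(6)=4.
Sorted degree sequence of G2: [5, 4, 4, 4, 4, 4, 3].
The (sorted) degree sequence is an isomorphism invariant, so since G1 and G2 have different degree sequences they cannot be isomorphic.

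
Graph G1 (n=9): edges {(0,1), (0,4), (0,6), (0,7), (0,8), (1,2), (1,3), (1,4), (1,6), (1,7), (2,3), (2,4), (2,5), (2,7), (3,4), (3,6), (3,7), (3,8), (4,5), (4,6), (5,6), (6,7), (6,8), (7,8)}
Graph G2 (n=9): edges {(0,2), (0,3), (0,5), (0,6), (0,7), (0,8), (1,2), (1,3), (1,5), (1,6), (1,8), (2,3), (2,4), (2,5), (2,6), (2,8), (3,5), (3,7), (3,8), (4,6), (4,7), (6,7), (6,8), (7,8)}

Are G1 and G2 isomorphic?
Yes, isomorphic

The graphs are isomorphic.
One valid mapping φ: V(G1) → V(G2): 0→1, 1→8, 2→7, 3→0, 4→6, 5→4, 6→2, 7→3, 8→5

Verify φ preserves adjacency — for each edge of G1, its image is an edge of G2:
  (0,1) → (φ(0),φ(1)) = (1,8) ∈ E(G2) ✓
  (0,4) → (φ(0),φ(4)) = (1,6) ∈ E(G2) ✓
  (0,6) → (φ(0),φ(6)) = (1,2) ∈ E(G2) ✓
  (0,7) → (φ(0),φ(7)) = (1,3) ∈ E(G2) ✓
  (0,8) → (φ(0),φ(8)) = (1,5) ∈ E(G2) ✓
  (1,2) → (φ(1),φ(2)) = (7,8) ∈ E(G2) ✓
  (1,3) → (φ(1),φ(3)) = (0,8) ∈ E(G2) ✓
  (1,4) → (φ(1),φ(4)) = (6,8) ∈ E(G2) ✓
  (1,6) → (φ(1),φ(6)) = (2,8) ∈ E(G2) ✓
  (1,7) → (φ(1),φ(7)) = (3,8) ∈ E(G2) ✓
  (2,3) → (φ(2),φ(3)) = (0,7) ∈ E(G2) ✓
  (2,4) → (φ(2),φ(4)) = (6,7) ∈ E(G2) ✓
  (2,5) → (φ(2),φ(5)) = (4,7) ∈ E(G2) ✓
  (2,7) → (φ(2),φ(7)) = (3,7) ∈ E(G2) ✓
  (3,4) → (φ(3),φ(4)) = (0,6) ∈ E(G2) ✓
  (3,6) → (φ(3),φ(6)) = (0,2) ∈ E(G2) ✓
  (3,7) → (φ(3),φ(7)) = (0,3) ∈ E(G2) ✓
  (3,8) → (φ(3),φ(8)) = (0,5) ∈ E(G2) ✓
  (4,5) → (φ(4),φ(5)) = (4,6) ∈ E(G2) ✓
  (4,6) → (φ(4),φ(6)) = (2,6) ∈ E(G2) ✓
  (5,6) → (φ(5),φ(6)) = (2,4) ∈ E(G2) ✓
  (6,7) → (φ(6),φ(7)) = (2,3) ∈ E(G2) ✓
  (6,8) → (φ(6),φ(8)) = (2,5) ∈ E(G2) ✓
  (7,8) → (φ(7),φ(8)) = (3,5) ∈ E(G2) ✓
All 24 edges of G1 map to edges of G2, and |E(G1)| = |E(G2)| = 24, so φ is a bijection on edges as well as vertices. Hence G1 ≅ G2.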